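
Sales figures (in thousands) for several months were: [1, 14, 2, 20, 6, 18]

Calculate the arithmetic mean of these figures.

10.1667

Step 1: Sum all values: 1 + 14 + 2 + 20 + 6 + 18 = 61
Step 2: Count the number of values: n = 6
Step 3: Mean = sum / n = 61 / 6 = 10.1667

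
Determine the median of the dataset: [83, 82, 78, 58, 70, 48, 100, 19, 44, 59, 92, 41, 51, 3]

58.5

Step 1: Sort the data in ascending order: [3, 19, 41, 44, 48, 51, 58, 59, 70, 78, 82, 83, 92, 100]
Step 2: The number of values is n = 14.
Step 3: Since n is even, the median is the average of positions 7 and 8:
  Median = (58 + 59) / 2 = 58.5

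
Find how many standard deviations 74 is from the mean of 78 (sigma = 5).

-0.8

Step 1: Recall the z-score formula: z = (x - mu) / sigma
Step 2: Substitute values: z = (74 - 78) / 5
Step 3: z = -4 / 5 = -0.8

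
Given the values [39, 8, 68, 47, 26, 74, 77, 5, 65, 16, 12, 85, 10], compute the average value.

40.9231

Step 1: Sum all values: 39 + 8 + 68 + 47 + 26 + 74 + 77 + 5 + 65 + 16 + 12 + 85 + 10 = 532
Step 2: Count the number of values: n = 13
Step 3: Mean = sum / n = 532 / 13 = 40.9231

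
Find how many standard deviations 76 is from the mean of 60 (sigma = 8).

2

Step 1: Recall the z-score formula: z = (x - mu) / sigma
Step 2: Substitute values: z = (76 - 60) / 8
Step 3: z = 16 / 8 = 2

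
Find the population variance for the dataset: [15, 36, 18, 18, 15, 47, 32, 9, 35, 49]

182.64

Step 1: Compute the mean: (15 + 36 + 18 + 18 + 15 + 47 + 32 + 9 + 35 + 49) / 10 = 27.4
Step 2: Compute squared deviations from the mean:
  (15 - 27.4)^2 = 153.76
  (36 - 27.4)^2 = 73.96
  (18 - 27.4)^2 = 88.36
  (18 - 27.4)^2 = 88.36
  (15 - 27.4)^2 = 153.76
  (47 - 27.4)^2 = 384.16
  (32 - 27.4)^2 = 21.16
  (9 - 27.4)^2 = 338.56
  (35 - 27.4)^2 = 57.76
  (49 - 27.4)^2 = 466.56
Step 3: Sum of squared deviations = 1826.4
Step 4: Population variance = 1826.4 / 10 = 182.64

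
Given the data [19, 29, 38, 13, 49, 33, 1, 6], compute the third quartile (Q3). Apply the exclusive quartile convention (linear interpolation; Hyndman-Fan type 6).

36.75

Step 1: Sort the data: [1, 6, 13, 19, 29, 33, 38, 49]
Step 2: n = 8
Step 3: Using the exclusive quartile method:
  Q1 = 7.75
  Q2 (median) = 24
  Q3 = 36.75
  IQR = Q3 - Q1 = 36.75 - 7.75 = 29
Step 4: Q3 = 36.75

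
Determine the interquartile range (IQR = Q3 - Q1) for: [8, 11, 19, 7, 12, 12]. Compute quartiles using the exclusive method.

6

Step 1: Sort the data: [7, 8, 11, 12, 12, 19]
Step 2: n = 6
Step 3: Using the exclusive quartile method:
  Q1 = 7.75
  Q2 (median) = 11.5
  Q3 = 13.75
  IQR = Q3 - Q1 = 13.75 - 7.75 = 6
Step 4: IQR = 6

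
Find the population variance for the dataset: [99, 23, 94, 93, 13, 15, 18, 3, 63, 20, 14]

1298.7769

Step 1: Compute the mean: (99 + 23 + 94 + 93 + 13 + 15 + 18 + 3 + 63 + 20 + 14) / 11 = 41.3636
Step 2: Compute squared deviations from the mean:
  (99 - 41.3636)^2 = 3321.9504
  (23 - 41.3636)^2 = 337.2231
  (94 - 41.3636)^2 = 2770.5868
  (93 - 41.3636)^2 = 2666.314
  (13 - 41.3636)^2 = 804.4959
  (15 - 41.3636)^2 = 695.0413
  (18 - 41.3636)^2 = 545.8595
  (3 - 41.3636)^2 = 1471.7686
  (63 - 41.3636)^2 = 468.1322
  (20 - 41.3636)^2 = 456.405
  (14 - 41.3636)^2 = 748.7686
Step 3: Sum of squared deviations = 14286.5455
Step 4: Population variance = 14286.5455 / 11 = 1298.7769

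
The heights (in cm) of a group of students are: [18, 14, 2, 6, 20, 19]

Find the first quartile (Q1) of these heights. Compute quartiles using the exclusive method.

5

Step 1: Sort the data: [2, 6, 14, 18, 19, 20]
Step 2: n = 6
Step 3: Using the exclusive quartile method:
  Q1 = 5
  Q2 (median) = 16
  Q3 = 19.25
  IQR = Q3 - Q1 = 19.25 - 5 = 14.25
Step 4: Q1 = 5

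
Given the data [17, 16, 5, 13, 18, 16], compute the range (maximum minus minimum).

13

Step 1: Identify the maximum value: max = 18
Step 2: Identify the minimum value: min = 5
Step 3: Range = max - min = 18 - 5 = 13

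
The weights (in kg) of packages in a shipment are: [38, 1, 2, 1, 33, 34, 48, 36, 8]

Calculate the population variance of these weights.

318.8889

Step 1: Compute the mean: (38 + 1 + 2 + 1 + 33 + 34 + 48 + 36 + 8) / 9 = 22.3333
Step 2: Compute squared deviations from the mean:
  (38 - 22.3333)^2 = 245.4444
  (1 - 22.3333)^2 = 455.1111
  (2 - 22.3333)^2 = 413.4444
  (1 - 22.3333)^2 = 455.1111
  (33 - 22.3333)^2 = 113.7778
  (34 - 22.3333)^2 = 136.1111
  (48 - 22.3333)^2 = 658.7778
  (36 - 22.3333)^2 = 186.7778
  (8 - 22.3333)^2 = 205.4444
Step 3: Sum of squared deviations = 2870
Step 4: Population variance = 2870 / 9 = 318.8889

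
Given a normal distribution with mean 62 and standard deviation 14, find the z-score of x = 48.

-1

Step 1: Recall the z-score formula: z = (x - mu) / sigma
Step 2: Substitute values: z = (48 - 62) / 14
Step 3: z = -14 / 14 = -1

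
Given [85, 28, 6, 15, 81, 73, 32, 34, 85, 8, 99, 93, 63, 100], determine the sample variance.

1238.8352

Step 1: Compute the mean: (85 + 28 + 6 + 15 + 81 + 73 + 32 + 34 + 85 + 8 + 99 + 93 + 63 + 100) / 14 = 57.2857
Step 2: Compute squared deviations from the mean:
  (85 - 57.2857)^2 = 768.0816
  (28 - 57.2857)^2 = 857.6531
  (6 - 57.2857)^2 = 2630.2245
  (15 - 57.2857)^2 = 1788.0816
  (81 - 57.2857)^2 = 562.3673
  (73 - 57.2857)^2 = 246.9388
  (32 - 57.2857)^2 = 639.3673
  (34 - 57.2857)^2 = 542.2245
  (85 - 57.2857)^2 = 768.0816
  (8 - 57.2857)^2 = 2429.0816
  (99 - 57.2857)^2 = 1740.0816
  (93 - 57.2857)^2 = 1275.5102
  (63 - 57.2857)^2 = 32.6531
  (100 - 57.2857)^2 = 1824.5102
Step 3: Sum of squared deviations = 16104.8571
Step 4: Sample variance = 16104.8571 / 13 = 1238.8352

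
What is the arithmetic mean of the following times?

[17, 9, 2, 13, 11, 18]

11.6667

Step 1: Sum all values: 17 + 9 + 2 + 13 + 11 + 18 = 70
Step 2: Count the number of values: n = 6
Step 3: Mean = sum / n = 70 / 6 = 11.6667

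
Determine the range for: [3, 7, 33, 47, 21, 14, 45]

44

Step 1: Identify the maximum value: max = 47
Step 2: Identify the minimum value: min = 3
Step 3: Range = max - min = 47 - 3 = 44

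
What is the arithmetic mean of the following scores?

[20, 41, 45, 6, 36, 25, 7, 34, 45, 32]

29.1

Step 1: Sum all values: 20 + 41 + 45 + 6 + 36 + 25 + 7 + 34 + 45 + 32 = 291
Step 2: Count the number of values: n = 10
Step 3: Mean = sum / n = 291 / 10 = 29.1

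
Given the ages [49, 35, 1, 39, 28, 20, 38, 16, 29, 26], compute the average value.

28.1

Step 1: Sum all values: 49 + 35 + 1 + 39 + 28 + 20 + 38 + 16 + 29 + 26 = 281
Step 2: Count the number of values: n = 10
Step 3: Mean = sum / n = 281 / 10 = 28.1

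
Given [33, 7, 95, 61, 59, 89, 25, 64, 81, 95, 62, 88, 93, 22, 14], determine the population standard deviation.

30.4854

Step 1: Compute the mean: 59.2
Step 2: Sum of squared deviations from the mean: 13940.4
Step 3: Population variance = 13940.4 / 15 = 929.36
Step 4: Standard deviation = sqrt(929.36) = 30.4854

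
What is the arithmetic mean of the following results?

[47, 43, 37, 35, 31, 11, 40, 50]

36.75

Step 1: Sum all values: 47 + 43 + 37 + 35 + 31 + 11 + 40 + 50 = 294
Step 2: Count the number of values: n = 8
Step 3: Mean = sum / n = 294 / 8 = 36.75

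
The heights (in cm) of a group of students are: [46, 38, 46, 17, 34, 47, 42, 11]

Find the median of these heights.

40

Step 1: Sort the data in ascending order: [11, 17, 34, 38, 42, 46, 46, 47]
Step 2: The number of values is n = 8.
Step 3: Since n is even, the median is the average of positions 4 and 5:
  Median = (38 + 42) / 2 = 40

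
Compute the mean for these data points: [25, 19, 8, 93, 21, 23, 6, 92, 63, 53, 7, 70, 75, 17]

40.8571

Step 1: Sum all values: 25 + 19 + 8 + 93 + 21 + 23 + 6 + 92 + 63 + 53 + 7 + 70 + 75 + 17 = 572
Step 2: Count the number of values: n = 14
Step 3: Mean = sum / n = 572 / 14 = 40.8571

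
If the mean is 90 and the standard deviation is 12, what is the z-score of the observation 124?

2.8333

Step 1: Recall the z-score formula: z = (x - mu) / sigma
Step 2: Substitute values: z = (124 - 90) / 12
Step 3: z = 34 / 12 = 2.8333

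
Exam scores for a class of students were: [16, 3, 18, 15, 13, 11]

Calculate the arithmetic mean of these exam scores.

12.6667

Step 1: Sum all values: 16 + 3 + 18 + 15 + 13 + 11 = 76
Step 2: Count the number of values: n = 6
Step 3: Mean = sum / n = 76 / 6 = 12.6667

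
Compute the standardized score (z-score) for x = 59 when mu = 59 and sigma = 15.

0

Step 1: Recall the z-score formula: z = (x - mu) / sigma
Step 2: Substitute values: z = (59 - 59) / 15
Step 3: z = 0 / 15 = 0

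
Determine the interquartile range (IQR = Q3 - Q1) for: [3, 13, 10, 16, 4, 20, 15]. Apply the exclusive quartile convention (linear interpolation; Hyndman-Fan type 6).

12

Step 1: Sort the data: [3, 4, 10, 13, 15, 16, 20]
Step 2: n = 7
Step 3: Using the exclusive quartile method:
  Q1 = 4
  Q2 (median) = 13
  Q3 = 16
  IQR = Q3 - Q1 = 16 - 4 = 12
Step 4: IQR = 12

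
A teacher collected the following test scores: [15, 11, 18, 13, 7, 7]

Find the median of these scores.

12

Step 1: Sort the data in ascending order: [7, 7, 11, 13, 15, 18]
Step 2: The number of values is n = 6.
Step 3: Since n is even, the median is the average of positions 3 and 4:
  Median = (11 + 13) / 2 = 12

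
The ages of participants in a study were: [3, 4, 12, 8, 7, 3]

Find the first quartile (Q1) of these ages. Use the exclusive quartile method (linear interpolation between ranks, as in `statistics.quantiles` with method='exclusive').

3

Step 1: Sort the data: [3, 3, 4, 7, 8, 12]
Step 2: n = 6
Step 3: Using the exclusive quartile method:
  Q1 = 3
  Q2 (median) = 5.5
  Q3 = 9
  IQR = Q3 - Q1 = 9 - 3 = 6
Step 4: Q1 = 3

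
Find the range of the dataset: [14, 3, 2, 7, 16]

14

Step 1: Identify the maximum value: max = 16
Step 2: Identify the minimum value: min = 2
Step 3: Range = max - min = 16 - 2 = 14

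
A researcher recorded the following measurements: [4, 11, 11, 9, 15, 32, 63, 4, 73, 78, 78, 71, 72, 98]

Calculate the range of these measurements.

94

Step 1: Identify the maximum value: max = 98
Step 2: Identify the minimum value: min = 4
Step 3: Range = max - min = 98 - 4 = 94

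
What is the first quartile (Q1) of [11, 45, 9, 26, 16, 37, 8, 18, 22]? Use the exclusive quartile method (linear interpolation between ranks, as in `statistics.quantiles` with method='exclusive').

10

Step 1: Sort the data: [8, 9, 11, 16, 18, 22, 26, 37, 45]
Step 2: n = 9
Step 3: Using the exclusive quartile method:
  Q1 = 10
  Q2 (median) = 18
  Q3 = 31.5
  IQR = Q3 - Q1 = 31.5 - 10 = 21.5
Step 4: Q1 = 10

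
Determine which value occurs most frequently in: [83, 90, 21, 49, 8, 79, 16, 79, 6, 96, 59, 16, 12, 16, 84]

16

Step 1: Count the frequency of each value:
  6: appears 1 time(s)
  8: appears 1 time(s)
  12: appears 1 time(s)
  16: appears 3 time(s)
  21: appears 1 time(s)
  49: appears 1 time(s)
  59: appears 1 time(s)
  79: appears 2 time(s)
  83: appears 1 time(s)
  84: appears 1 time(s)
  90: appears 1 time(s)
  96: appears 1 time(s)
Step 2: The value 16 appears most frequently (3 times).
Step 3: Mode = 16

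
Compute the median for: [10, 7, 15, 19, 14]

14

Step 1: Sort the data in ascending order: [7, 10, 14, 15, 19]
Step 2: The number of values is n = 5.
Step 3: Since n is odd, the median is the middle value at position 3: 14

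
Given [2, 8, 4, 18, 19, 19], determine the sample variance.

62.6667

Step 1: Compute the mean: (2 + 8 + 4 + 18 + 19 + 19) / 6 = 11.6667
Step 2: Compute squared deviations from the mean:
  (2 - 11.6667)^2 = 93.4444
  (8 - 11.6667)^2 = 13.4444
  (4 - 11.6667)^2 = 58.7778
  (18 - 11.6667)^2 = 40.1111
  (19 - 11.6667)^2 = 53.7778
  (19 - 11.6667)^2 = 53.7778
Step 3: Sum of squared deviations = 313.3333
Step 4: Sample variance = 313.3333 / 5 = 62.6667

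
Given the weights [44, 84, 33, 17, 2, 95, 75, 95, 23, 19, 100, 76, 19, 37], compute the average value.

51.3571

Step 1: Sum all values: 44 + 84 + 33 + 17 + 2 + 95 + 75 + 95 + 23 + 19 + 100 + 76 + 19 + 37 = 719
Step 2: Count the number of values: n = 14
Step 3: Mean = sum / n = 719 / 14 = 51.3571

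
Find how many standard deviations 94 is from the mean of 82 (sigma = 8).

1.5

Step 1: Recall the z-score formula: z = (x - mu) / sigma
Step 2: Substitute values: z = (94 - 82) / 8
Step 3: z = 12 / 8 = 1.5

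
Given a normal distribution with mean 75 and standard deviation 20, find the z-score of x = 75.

0

Step 1: Recall the z-score formula: z = (x - mu) / sigma
Step 2: Substitute values: z = (75 - 75) / 20
Step 3: z = 0 / 20 = 0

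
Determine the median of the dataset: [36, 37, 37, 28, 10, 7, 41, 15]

32

Step 1: Sort the data in ascending order: [7, 10, 15, 28, 36, 37, 37, 41]
Step 2: The number of values is n = 8.
Step 3: Since n is even, the median is the average of positions 4 and 5:
  Median = (28 + 36) / 2 = 32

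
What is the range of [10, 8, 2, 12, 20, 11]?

18

Step 1: Identify the maximum value: max = 20
Step 2: Identify the minimum value: min = 2
Step 3: Range = max - min = 20 - 2 = 18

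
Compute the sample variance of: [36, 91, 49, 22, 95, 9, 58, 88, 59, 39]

874.0444

Step 1: Compute the mean: (36 + 91 + 49 + 22 + 95 + 9 + 58 + 88 + 59 + 39) / 10 = 54.6
Step 2: Compute squared deviations from the mean:
  (36 - 54.6)^2 = 345.96
  (91 - 54.6)^2 = 1324.96
  (49 - 54.6)^2 = 31.36
  (22 - 54.6)^2 = 1062.76
  (95 - 54.6)^2 = 1632.16
  (9 - 54.6)^2 = 2079.36
  (58 - 54.6)^2 = 11.56
  (88 - 54.6)^2 = 1115.56
  (59 - 54.6)^2 = 19.36
  (39 - 54.6)^2 = 243.36
Step 3: Sum of squared deviations = 7866.4
Step 4: Sample variance = 7866.4 / 9 = 874.0444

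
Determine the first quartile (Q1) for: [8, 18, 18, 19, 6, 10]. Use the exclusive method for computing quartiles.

7.5

Step 1: Sort the data: [6, 8, 10, 18, 18, 19]
Step 2: n = 6
Step 3: Using the exclusive quartile method:
  Q1 = 7.5
  Q2 (median) = 14
  Q3 = 18.25
  IQR = Q3 - Q1 = 18.25 - 7.5 = 10.75
Step 4: Q1 = 7.5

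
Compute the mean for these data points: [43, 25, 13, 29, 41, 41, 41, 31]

33

Step 1: Sum all values: 43 + 25 + 13 + 29 + 41 + 41 + 41 + 31 = 264
Step 2: Count the number of values: n = 8
Step 3: Mean = sum / n = 264 / 8 = 33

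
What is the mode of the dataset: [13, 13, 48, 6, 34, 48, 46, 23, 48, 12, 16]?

48

Step 1: Count the frequency of each value:
  6: appears 1 time(s)
  12: appears 1 time(s)
  13: appears 2 time(s)
  16: appears 1 time(s)
  23: appears 1 time(s)
  34: appears 1 time(s)
  46: appears 1 time(s)
  48: appears 3 time(s)
Step 2: The value 48 appears most frequently (3 times).
Step 3: Mode = 48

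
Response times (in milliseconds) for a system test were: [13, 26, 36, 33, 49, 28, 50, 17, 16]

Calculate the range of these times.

37

Step 1: Identify the maximum value: max = 50
Step 2: Identify the minimum value: min = 13
Step 3: Range = max - min = 50 - 13 = 37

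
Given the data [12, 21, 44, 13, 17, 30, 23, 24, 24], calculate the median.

23

Step 1: Sort the data in ascending order: [12, 13, 17, 21, 23, 24, 24, 30, 44]
Step 2: The number of values is n = 9.
Step 3: Since n is odd, the median is the middle value at position 5: 23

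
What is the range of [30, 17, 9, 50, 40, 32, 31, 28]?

41

Step 1: Identify the maximum value: max = 50
Step 2: Identify the minimum value: min = 9
Step 3: Range = max - min = 50 - 9 = 41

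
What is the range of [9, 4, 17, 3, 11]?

14

Step 1: Identify the maximum value: max = 17
Step 2: Identify the minimum value: min = 3
Step 3: Range = max - min = 17 - 3 = 14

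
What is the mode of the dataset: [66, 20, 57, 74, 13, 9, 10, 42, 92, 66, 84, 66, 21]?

66

Step 1: Count the frequency of each value:
  9: appears 1 time(s)
  10: appears 1 time(s)
  13: appears 1 time(s)
  20: appears 1 time(s)
  21: appears 1 time(s)
  42: appears 1 time(s)
  57: appears 1 time(s)
  66: appears 3 time(s)
  74: appears 1 time(s)
  84: appears 1 time(s)
  92: appears 1 time(s)
Step 2: The value 66 appears most frequently (3 times).
Step 3: Mode = 66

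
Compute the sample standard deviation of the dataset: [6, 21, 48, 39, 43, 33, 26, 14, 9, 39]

14.8534

Step 1: Compute the mean: 27.8
Step 2: Sum of squared deviations from the mean: 1985.6
Step 3: Sample variance = 1985.6 / 9 = 220.6222
Step 4: Standard deviation = sqrt(220.6222) = 14.8534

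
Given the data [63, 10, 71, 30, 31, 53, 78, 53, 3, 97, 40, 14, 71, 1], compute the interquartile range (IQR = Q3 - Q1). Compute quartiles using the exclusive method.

58

Step 1: Sort the data: [1, 3, 10, 14, 30, 31, 40, 53, 53, 63, 71, 71, 78, 97]
Step 2: n = 14
Step 3: Using the exclusive quartile method:
  Q1 = 13
  Q2 (median) = 46.5
  Q3 = 71
  IQR = Q3 - Q1 = 71 - 13 = 58
Step 4: IQR = 58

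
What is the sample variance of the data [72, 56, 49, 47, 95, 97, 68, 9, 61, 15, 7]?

990.2545

Step 1: Compute the mean: (72 + 56 + 49 + 47 + 95 + 97 + 68 + 9 + 61 + 15 + 7) / 11 = 52.3636
Step 2: Compute squared deviations from the mean:
  (72 - 52.3636)^2 = 385.5868
  (56 - 52.3636)^2 = 13.2231
  (49 - 52.3636)^2 = 11.314
  (47 - 52.3636)^2 = 28.7686
  (95 - 52.3636)^2 = 1817.8595
  (97 - 52.3636)^2 = 1992.405
  (68 - 52.3636)^2 = 244.4959
  (9 - 52.3636)^2 = 1880.405
  (61 - 52.3636)^2 = 74.5868
  (15 - 52.3636)^2 = 1396.0413
  (7 - 52.3636)^2 = 2057.8595
Step 3: Sum of squared deviations = 9902.5455
Step 4: Sample variance = 9902.5455 / 10 = 990.2545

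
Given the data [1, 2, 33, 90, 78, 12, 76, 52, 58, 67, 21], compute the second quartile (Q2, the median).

52

Step 1: Sort the data: [1, 2, 12, 21, 33, 52, 58, 67, 76, 78, 90]
Step 2: n = 11
Step 3: Q2 is the median. Since n is odd, it is the middle value at position 6: 52
Step 4: Q2 = 52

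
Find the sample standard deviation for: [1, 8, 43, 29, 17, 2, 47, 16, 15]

16.6492

Step 1: Compute the mean: 19.7778
Step 2: Sum of squared deviations from the mean: 2217.5556
Step 3: Sample variance = 2217.5556 / 8 = 277.1944
Step 4: Standard deviation = sqrt(277.1944) = 16.6492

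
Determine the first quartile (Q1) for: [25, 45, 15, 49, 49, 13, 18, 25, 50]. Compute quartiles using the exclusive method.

16.5

Step 1: Sort the data: [13, 15, 18, 25, 25, 45, 49, 49, 50]
Step 2: n = 9
Step 3: Using the exclusive quartile method:
  Q1 = 16.5
  Q2 (median) = 25
  Q3 = 49
  IQR = Q3 - Q1 = 49 - 16.5 = 32.5
Step 4: Q1 = 16.5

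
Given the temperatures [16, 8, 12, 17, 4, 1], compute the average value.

9.6667

Step 1: Sum all values: 16 + 8 + 12 + 17 + 4 + 1 = 58
Step 2: Count the number of values: n = 6
Step 3: Mean = sum / n = 58 / 6 = 9.6667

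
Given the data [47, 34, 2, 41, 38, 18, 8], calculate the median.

34

Step 1: Sort the data in ascending order: [2, 8, 18, 34, 38, 41, 47]
Step 2: The number of values is n = 7.
Step 3: Since n is odd, the median is the middle value at position 4: 34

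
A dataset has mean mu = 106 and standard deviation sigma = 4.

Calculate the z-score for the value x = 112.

1.5

Step 1: Recall the z-score formula: z = (x - mu) / sigma
Step 2: Substitute values: z = (112 - 106) / 4
Step 3: z = 6 / 4 = 1.5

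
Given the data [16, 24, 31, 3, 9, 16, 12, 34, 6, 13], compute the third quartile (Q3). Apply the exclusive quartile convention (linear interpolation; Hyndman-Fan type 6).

25.75

Step 1: Sort the data: [3, 6, 9, 12, 13, 16, 16, 24, 31, 34]
Step 2: n = 10
Step 3: Using the exclusive quartile method:
  Q1 = 8.25
  Q2 (median) = 14.5
  Q3 = 25.75
  IQR = Q3 - Q1 = 25.75 - 8.25 = 17.5
Step 4: Q3 = 25.75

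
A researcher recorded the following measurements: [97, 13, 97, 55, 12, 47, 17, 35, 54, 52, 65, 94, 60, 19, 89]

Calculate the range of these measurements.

85

Step 1: Identify the maximum value: max = 97
Step 2: Identify the minimum value: min = 12
Step 3: Range = max - min = 97 - 12 = 85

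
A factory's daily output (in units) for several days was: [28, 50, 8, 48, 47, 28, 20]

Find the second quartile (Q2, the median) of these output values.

28

Step 1: Sort the data: [8, 20, 28, 28, 47, 48, 50]
Step 2: n = 7
Step 3: Q2 is the median. Since n is odd, it is the middle value at position 4: 28
Step 4: Q2 = 28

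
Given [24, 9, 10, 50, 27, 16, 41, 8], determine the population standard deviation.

14.6154

Step 1: Compute the mean: 23.125
Step 2: Sum of squared deviations from the mean: 1708.875
Step 3: Population variance = 1708.875 / 8 = 213.6094
Step 4: Standard deviation = sqrt(213.6094) = 14.6154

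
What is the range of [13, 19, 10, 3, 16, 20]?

17

Step 1: Identify the maximum value: max = 20
Step 2: Identify the minimum value: min = 3
Step 3: Range = max - min = 20 - 3 = 17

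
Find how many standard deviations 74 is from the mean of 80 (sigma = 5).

-1.2

Step 1: Recall the z-score formula: z = (x - mu) / sigma
Step 2: Substitute values: z = (74 - 80) / 5
Step 3: z = -6 / 5 = -1.2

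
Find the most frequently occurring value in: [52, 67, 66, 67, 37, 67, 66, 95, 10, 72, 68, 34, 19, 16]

67

Step 1: Count the frequency of each value:
  10: appears 1 time(s)
  16: appears 1 time(s)
  19: appears 1 time(s)
  34: appears 1 time(s)
  37: appears 1 time(s)
  52: appears 1 time(s)
  66: appears 2 time(s)
  67: appears 3 time(s)
  68: appears 1 time(s)
  72: appears 1 time(s)
  95: appears 1 time(s)
Step 2: The value 67 appears most frequently (3 times).
Step 3: Mode = 67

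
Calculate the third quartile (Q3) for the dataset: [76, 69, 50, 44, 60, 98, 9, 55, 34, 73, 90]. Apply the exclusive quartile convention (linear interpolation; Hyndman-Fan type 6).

76

Step 1: Sort the data: [9, 34, 44, 50, 55, 60, 69, 73, 76, 90, 98]
Step 2: n = 11
Step 3: Using the exclusive quartile method:
  Q1 = 44
  Q2 (median) = 60
  Q3 = 76
  IQR = Q3 - Q1 = 76 - 44 = 32
Step 4: Q3 = 76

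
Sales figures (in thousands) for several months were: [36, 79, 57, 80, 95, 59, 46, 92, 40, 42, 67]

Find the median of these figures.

59

Step 1: Sort the data in ascending order: [36, 40, 42, 46, 57, 59, 67, 79, 80, 92, 95]
Step 2: The number of values is n = 11.
Step 3: Since n is odd, the median is the middle value at position 6: 59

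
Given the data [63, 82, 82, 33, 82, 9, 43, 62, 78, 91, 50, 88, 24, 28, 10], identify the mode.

82

Step 1: Count the frequency of each value:
  9: appears 1 time(s)
  10: appears 1 time(s)
  24: appears 1 time(s)
  28: appears 1 time(s)
  33: appears 1 time(s)
  43: appears 1 time(s)
  50: appears 1 time(s)
  62: appears 1 time(s)
  63: appears 1 time(s)
  78: appears 1 time(s)
  82: appears 3 time(s)
  88: appears 1 time(s)
  91: appears 1 time(s)
Step 2: The value 82 appears most frequently (3 times).
Step 3: Mode = 82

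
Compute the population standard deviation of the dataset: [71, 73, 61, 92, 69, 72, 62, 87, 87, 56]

11.5239

Step 1: Compute the mean: 73
Step 2: Sum of squared deviations from the mean: 1328
Step 3: Population variance = 1328 / 10 = 132.8
Step 4: Standard deviation = sqrt(132.8) = 11.5239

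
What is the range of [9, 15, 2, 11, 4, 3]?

13

Step 1: Identify the maximum value: max = 15
Step 2: Identify the minimum value: min = 2
Step 3: Range = max - min = 15 - 2 = 13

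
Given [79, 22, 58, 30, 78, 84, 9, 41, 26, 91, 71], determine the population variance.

759.157

Step 1: Compute the mean: (79 + 22 + 58 + 30 + 78 + 84 + 9 + 41 + 26 + 91 + 71) / 11 = 53.5455
Step 2: Compute squared deviations from the mean:
  (79 - 53.5455)^2 = 647.9339
  (22 - 53.5455)^2 = 995.1157
  (58 - 53.5455)^2 = 19.843
  (30 - 53.5455)^2 = 554.3884
  (78 - 53.5455)^2 = 598.0248
  (84 - 53.5455)^2 = 927.4793
  (9 - 53.5455)^2 = 1984.2975
  (41 - 53.5455)^2 = 157.3884
  (26 - 53.5455)^2 = 758.7521
  (91 - 53.5455)^2 = 1402.843
  (71 - 53.5455)^2 = 304.6612
Step 3: Sum of squared deviations = 8350.7273
Step 4: Population variance = 8350.7273 / 11 = 759.157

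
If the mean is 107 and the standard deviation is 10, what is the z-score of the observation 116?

0.9

Step 1: Recall the z-score formula: z = (x - mu) / sigma
Step 2: Substitute values: z = (116 - 107) / 10
Step 3: z = 9 / 10 = 0.9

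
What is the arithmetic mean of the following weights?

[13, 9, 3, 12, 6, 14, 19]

10.8571

Step 1: Sum all values: 13 + 9 + 3 + 12 + 6 + 14 + 19 = 76
Step 2: Count the number of values: n = 7
Step 3: Mean = sum / n = 76 / 7 = 10.8571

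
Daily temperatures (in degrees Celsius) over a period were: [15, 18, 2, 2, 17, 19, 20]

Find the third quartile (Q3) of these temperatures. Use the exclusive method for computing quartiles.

19

Step 1: Sort the data: [2, 2, 15, 17, 18, 19, 20]
Step 2: n = 7
Step 3: Using the exclusive quartile method:
  Q1 = 2
  Q2 (median) = 17
  Q3 = 19
  IQR = Q3 - Q1 = 19 - 2 = 17
Step 4: Q3 = 19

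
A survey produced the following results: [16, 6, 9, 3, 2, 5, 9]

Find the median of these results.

6

Step 1: Sort the data in ascending order: [2, 3, 5, 6, 9, 9, 16]
Step 2: The number of values is n = 7.
Step 3: Since n is odd, the median is the middle value at position 4: 6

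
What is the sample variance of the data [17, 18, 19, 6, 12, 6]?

35.2

Step 1: Compute the mean: (17 + 18 + 19 + 6 + 12 + 6) / 6 = 13
Step 2: Compute squared deviations from the mean:
  (17 - 13)^2 = 16
  (18 - 13)^2 = 25
  (19 - 13)^2 = 36
  (6 - 13)^2 = 49
  (12 - 13)^2 = 1
  (6 - 13)^2 = 49
Step 3: Sum of squared deviations = 176
Step 4: Sample variance = 176 / 5 = 35.2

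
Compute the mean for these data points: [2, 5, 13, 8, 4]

6.4

Step 1: Sum all values: 2 + 5 + 13 + 8 + 4 = 32
Step 2: Count the number of values: n = 5
Step 3: Mean = sum / n = 32 / 5 = 6.4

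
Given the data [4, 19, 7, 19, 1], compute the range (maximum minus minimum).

18

Step 1: Identify the maximum value: max = 19
Step 2: Identify the minimum value: min = 1
Step 3: Range = max - min = 19 - 1 = 18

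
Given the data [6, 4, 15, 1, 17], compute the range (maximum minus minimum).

16

Step 1: Identify the maximum value: max = 17
Step 2: Identify the minimum value: min = 1
Step 3: Range = max - min = 17 - 1 = 16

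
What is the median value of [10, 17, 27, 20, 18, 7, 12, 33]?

17.5

Step 1: Sort the data in ascending order: [7, 10, 12, 17, 18, 20, 27, 33]
Step 2: The number of values is n = 8.
Step 3: Since n is even, the median is the average of positions 4 and 5:
  Median = (17 + 18) / 2 = 17.5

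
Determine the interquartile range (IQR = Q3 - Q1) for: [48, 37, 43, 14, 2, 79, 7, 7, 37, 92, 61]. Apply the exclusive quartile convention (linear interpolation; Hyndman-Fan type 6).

54

Step 1: Sort the data: [2, 7, 7, 14, 37, 37, 43, 48, 61, 79, 92]
Step 2: n = 11
Step 3: Using the exclusive quartile method:
  Q1 = 7
  Q2 (median) = 37
  Q3 = 61
  IQR = Q3 - Q1 = 61 - 7 = 54
Step 4: IQR = 54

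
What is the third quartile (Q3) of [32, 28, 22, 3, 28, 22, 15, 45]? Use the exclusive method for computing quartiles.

31

Step 1: Sort the data: [3, 15, 22, 22, 28, 28, 32, 45]
Step 2: n = 8
Step 3: Using the exclusive quartile method:
  Q1 = 16.75
  Q2 (median) = 25
  Q3 = 31
  IQR = Q3 - Q1 = 31 - 16.75 = 14.25
Step 4: Q3 = 31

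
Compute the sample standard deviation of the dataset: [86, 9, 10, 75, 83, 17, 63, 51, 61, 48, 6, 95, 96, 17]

33.7643

Step 1: Compute the mean: 51.2143
Step 2: Sum of squared deviations from the mean: 14820.3571
Step 3: Sample variance = 14820.3571 / 13 = 1140.0275
Step 4: Standard deviation = sqrt(1140.0275) = 33.7643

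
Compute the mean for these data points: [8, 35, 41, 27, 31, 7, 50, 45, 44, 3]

29.1

Step 1: Sum all values: 8 + 35 + 41 + 27 + 31 + 7 + 50 + 45 + 44 + 3 = 291
Step 2: Count the number of values: n = 10
Step 3: Mean = sum / n = 291 / 10 = 29.1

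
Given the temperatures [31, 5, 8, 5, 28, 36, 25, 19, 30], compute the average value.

20.7778

Step 1: Sum all values: 31 + 5 + 8 + 5 + 28 + 36 + 25 + 19 + 30 = 187
Step 2: Count the number of values: n = 9
Step 3: Mean = sum / n = 187 / 9 = 20.7778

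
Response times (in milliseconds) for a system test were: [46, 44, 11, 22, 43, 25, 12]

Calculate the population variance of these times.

198.2857

Step 1: Compute the mean: (46 + 44 + 11 + 22 + 43 + 25 + 12) / 7 = 29
Step 2: Compute squared deviations from the mean:
  (46 - 29)^2 = 289
  (44 - 29)^2 = 225
  (11 - 29)^2 = 324
  (22 - 29)^2 = 49
  (43 - 29)^2 = 196
  (25 - 29)^2 = 16
  (12 - 29)^2 = 289
Step 3: Sum of squared deviations = 1388
Step 4: Population variance = 1388 / 7 = 198.2857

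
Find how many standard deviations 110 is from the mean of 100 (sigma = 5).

2

Step 1: Recall the z-score formula: z = (x - mu) / sigma
Step 2: Substitute values: z = (110 - 100) / 5
Step 3: z = 10 / 5 = 2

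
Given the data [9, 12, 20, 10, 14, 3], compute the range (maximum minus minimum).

17

Step 1: Identify the maximum value: max = 20
Step 2: Identify the minimum value: min = 3
Step 3: Range = max - min = 20 - 3 = 17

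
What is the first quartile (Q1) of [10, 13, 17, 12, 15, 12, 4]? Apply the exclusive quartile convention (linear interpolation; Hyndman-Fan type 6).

10

Step 1: Sort the data: [4, 10, 12, 12, 13, 15, 17]
Step 2: n = 7
Step 3: Using the exclusive quartile method:
  Q1 = 10
  Q2 (median) = 12
  Q3 = 15
  IQR = Q3 - Q1 = 15 - 10 = 5
Step 4: Q1 = 10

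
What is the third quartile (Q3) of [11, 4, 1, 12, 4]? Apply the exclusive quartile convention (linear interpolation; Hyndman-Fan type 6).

11.5

Step 1: Sort the data: [1, 4, 4, 11, 12]
Step 2: n = 5
Step 3: Using the exclusive quartile method:
  Q1 = 2.5
  Q2 (median) = 4
  Q3 = 11.5
  IQR = Q3 - Q1 = 11.5 - 2.5 = 9
Step 4: Q3 = 11.5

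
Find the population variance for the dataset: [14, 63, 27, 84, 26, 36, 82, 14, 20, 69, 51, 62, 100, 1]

883.0867

Step 1: Compute the mean: (14 + 63 + 27 + 84 + 26 + 36 + 82 + 14 + 20 + 69 + 51 + 62 + 100 + 1) / 14 = 46.3571
Step 2: Compute squared deviations from the mean:
  (14 - 46.3571)^2 = 1046.9847
  (63 - 46.3571)^2 = 276.9847
  (27 - 46.3571)^2 = 374.699
  (84 - 46.3571)^2 = 1416.9847
  (26 - 46.3571)^2 = 414.4133
  (36 - 46.3571)^2 = 107.2704
  (82 - 46.3571)^2 = 1270.4133
  (14 - 46.3571)^2 = 1046.9847
  (20 - 46.3571)^2 = 694.699
  (69 - 46.3571)^2 = 512.699
  (51 - 46.3571)^2 = 21.5561
  (62 - 46.3571)^2 = 244.699
  (100 - 46.3571)^2 = 2877.5561
  (1 - 46.3571)^2 = 2057.2704
Step 3: Sum of squared deviations = 12363.2143
Step 4: Population variance = 12363.2143 / 14 = 883.0867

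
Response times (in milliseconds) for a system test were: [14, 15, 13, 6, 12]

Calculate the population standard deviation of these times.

3.1623

Step 1: Compute the mean: 12
Step 2: Sum of squared deviations from the mean: 50
Step 3: Population variance = 50 / 5 = 10
Step 4: Standard deviation = sqrt(10) = 3.1623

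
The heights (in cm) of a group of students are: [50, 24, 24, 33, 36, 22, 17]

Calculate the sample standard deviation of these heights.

11.1633

Step 1: Compute the mean: 29.4286
Step 2: Sum of squared deviations from the mean: 747.7143
Step 3: Sample variance = 747.7143 / 6 = 124.619
Step 4: Standard deviation = sqrt(124.619) = 11.1633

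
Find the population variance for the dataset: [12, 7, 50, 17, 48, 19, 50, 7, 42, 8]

326.4

Step 1: Compute the mean: (12 + 7 + 50 + 17 + 48 + 19 + 50 + 7 + 42 + 8) / 10 = 26
Step 2: Compute squared deviations from the mean:
  (12 - 26)^2 = 196
  (7 - 26)^2 = 361
  (50 - 26)^2 = 576
  (17 - 26)^2 = 81
  (48 - 26)^2 = 484
  (19 - 26)^2 = 49
  (50 - 26)^2 = 576
  (7 - 26)^2 = 361
  (42 - 26)^2 = 256
  (8 - 26)^2 = 324
Step 3: Sum of squared deviations = 3264
Step 4: Population variance = 3264 / 10 = 326.4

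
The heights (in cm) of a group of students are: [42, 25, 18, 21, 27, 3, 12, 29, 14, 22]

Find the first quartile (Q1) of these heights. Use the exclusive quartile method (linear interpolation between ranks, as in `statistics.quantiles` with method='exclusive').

13.5

Step 1: Sort the data: [3, 12, 14, 18, 21, 22, 25, 27, 29, 42]
Step 2: n = 10
Step 3: Using the exclusive quartile method:
  Q1 = 13.5
  Q2 (median) = 21.5
  Q3 = 27.5
  IQR = Q3 - Q1 = 27.5 - 13.5 = 14
Step 4: Q1 = 13.5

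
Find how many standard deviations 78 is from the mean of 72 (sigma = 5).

1.2

Step 1: Recall the z-score formula: z = (x - mu) / sigma
Step 2: Substitute values: z = (78 - 72) / 5
Step 3: z = 6 / 5 = 1.2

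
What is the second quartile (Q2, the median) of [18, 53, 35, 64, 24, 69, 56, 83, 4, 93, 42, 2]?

47.5

Step 1: Sort the data: [2, 4, 18, 24, 35, 42, 53, 56, 64, 69, 83, 93]
Step 2: n = 12
Step 3: Q2 is the median. Since n is even, it is the average of the values at positions 6 and 7:
  Q2 = (42 + 53) / 2 = 47.5
Step 4: Q2 = 47.5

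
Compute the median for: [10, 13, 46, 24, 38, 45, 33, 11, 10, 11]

18.5

Step 1: Sort the data in ascending order: [10, 10, 11, 11, 13, 24, 33, 38, 45, 46]
Step 2: The number of values is n = 10.
Step 3: Since n is even, the median is the average of positions 5 and 6:
  Median = (13 + 24) / 2 = 18.5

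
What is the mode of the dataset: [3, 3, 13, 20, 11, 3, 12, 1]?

3

Step 1: Count the frequency of each value:
  1: appears 1 time(s)
  3: appears 3 time(s)
  11: appears 1 time(s)
  12: appears 1 time(s)
  13: appears 1 time(s)
  20: appears 1 time(s)
Step 2: The value 3 appears most frequently (3 times).
Step 3: Mode = 3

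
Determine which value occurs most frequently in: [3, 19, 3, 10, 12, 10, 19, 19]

19

Step 1: Count the frequency of each value:
  3: appears 2 time(s)
  10: appears 2 time(s)
  12: appears 1 time(s)
  19: appears 3 time(s)
Step 2: The value 19 appears most frequently (3 times).
Step 3: Mode = 19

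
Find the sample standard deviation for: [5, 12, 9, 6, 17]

4.8683

Step 1: Compute the mean: 9.8
Step 2: Sum of squared deviations from the mean: 94.8
Step 3: Sample variance = 94.8 / 4 = 23.7
Step 4: Standard deviation = sqrt(23.7) = 4.8683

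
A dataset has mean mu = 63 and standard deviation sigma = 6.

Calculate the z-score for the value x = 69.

1

Step 1: Recall the z-score formula: z = (x - mu) / sigma
Step 2: Substitute values: z = (69 - 63) / 6
Step 3: z = 6 / 6 = 1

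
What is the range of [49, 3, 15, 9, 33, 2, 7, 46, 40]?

47

Step 1: Identify the maximum value: max = 49
Step 2: Identify the minimum value: min = 2
Step 3: Range = max - min = 49 - 2 = 47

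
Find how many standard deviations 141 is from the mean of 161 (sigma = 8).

-2.5

Step 1: Recall the z-score formula: z = (x - mu) / sigma
Step 2: Substitute values: z = (141 - 161) / 8
Step 3: z = -20 / 8 = -2.5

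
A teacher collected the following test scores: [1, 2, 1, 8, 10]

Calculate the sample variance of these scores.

18.3

Step 1: Compute the mean: (1 + 2 + 1 + 8 + 10) / 5 = 4.4
Step 2: Compute squared deviations from the mean:
  (1 - 4.4)^2 = 11.56
  (2 - 4.4)^2 = 5.76
  (1 - 4.4)^2 = 11.56
  (8 - 4.4)^2 = 12.96
  (10 - 4.4)^2 = 31.36
Step 3: Sum of squared deviations = 73.2
Step 4: Sample variance = 73.2 / 4 = 18.3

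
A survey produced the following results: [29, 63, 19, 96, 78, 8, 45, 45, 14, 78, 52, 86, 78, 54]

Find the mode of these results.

78

Step 1: Count the frequency of each value:
  8: appears 1 time(s)
  14: appears 1 time(s)
  19: appears 1 time(s)
  29: appears 1 time(s)
  45: appears 2 time(s)
  52: appears 1 time(s)
  54: appears 1 time(s)
  63: appears 1 time(s)
  78: appears 3 time(s)
  86: appears 1 time(s)
  96: appears 1 time(s)
Step 2: The value 78 appears most frequently (3 times).
Step 3: Mode = 78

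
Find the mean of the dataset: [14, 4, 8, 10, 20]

11.2

Step 1: Sum all values: 14 + 4 + 8 + 10 + 20 = 56
Step 2: Count the number of values: n = 5
Step 3: Mean = sum / n = 56 / 5 = 11.2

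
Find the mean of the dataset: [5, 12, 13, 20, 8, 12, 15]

12.1429

Step 1: Sum all values: 5 + 12 + 13 + 20 + 8 + 12 + 15 = 85
Step 2: Count the number of values: n = 7
Step 3: Mean = sum / n = 85 / 7 = 12.1429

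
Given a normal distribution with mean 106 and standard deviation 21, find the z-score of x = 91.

-0.7143

Step 1: Recall the z-score formula: z = (x - mu) / sigma
Step 2: Substitute values: z = (91 - 106) / 21
Step 3: z = -15 / 21 = -0.7143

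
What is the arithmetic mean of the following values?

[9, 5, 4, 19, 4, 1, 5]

6.7143

Step 1: Sum all values: 9 + 5 + 4 + 19 + 4 + 1 + 5 = 47
Step 2: Count the number of values: n = 7
Step 3: Mean = sum / n = 47 / 7 = 6.7143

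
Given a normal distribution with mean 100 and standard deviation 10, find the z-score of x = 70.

-3

Step 1: Recall the z-score formula: z = (x - mu) / sigma
Step 2: Substitute values: z = (70 - 100) / 10
Step 3: z = -30 / 10 = -3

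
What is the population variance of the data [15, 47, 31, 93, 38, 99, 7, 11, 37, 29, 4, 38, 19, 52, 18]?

748.1156

Step 1: Compute the mean: (15 + 47 + 31 + 93 + 38 + 99 + 7 + 11 + 37 + 29 + 4 + 38 + 19 + 52 + 18) / 15 = 35.8667
Step 2: Compute squared deviations from the mean:
  (15 - 35.8667)^2 = 435.4178
  (47 - 35.8667)^2 = 123.9511
  (31 - 35.8667)^2 = 23.6844
  (93 - 35.8667)^2 = 3264.2178
  (38 - 35.8667)^2 = 4.5511
  (99 - 35.8667)^2 = 3985.8178
  (7 - 35.8667)^2 = 833.2844
  (11 - 35.8667)^2 = 618.3511
  (37 - 35.8667)^2 = 1.2844
  (29 - 35.8667)^2 = 47.1511
  (4 - 35.8667)^2 = 1015.4844
  (38 - 35.8667)^2 = 4.5511
  (19 - 35.8667)^2 = 284.4844
  (52 - 35.8667)^2 = 260.2844
  (18 - 35.8667)^2 = 319.2178
Step 3: Sum of squared deviations = 11221.7333
Step 4: Population variance = 11221.7333 / 15 = 748.1156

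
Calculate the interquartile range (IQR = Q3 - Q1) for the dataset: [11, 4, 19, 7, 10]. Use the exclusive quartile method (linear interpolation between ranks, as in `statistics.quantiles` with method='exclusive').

9.5

Step 1: Sort the data: [4, 7, 10, 11, 19]
Step 2: n = 5
Step 3: Using the exclusive quartile method:
  Q1 = 5.5
  Q2 (median) = 10
  Q3 = 15
  IQR = Q3 - Q1 = 15 - 5.5 = 9.5
Step 4: IQR = 9.5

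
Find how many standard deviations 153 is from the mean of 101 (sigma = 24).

2.1667

Step 1: Recall the z-score formula: z = (x - mu) / sigma
Step 2: Substitute values: z = (153 - 101) / 24
Step 3: z = 52 / 24 = 2.1667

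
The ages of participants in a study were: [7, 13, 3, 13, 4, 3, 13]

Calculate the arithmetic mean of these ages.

8

Step 1: Sum all values: 7 + 13 + 3 + 13 + 4 + 3 + 13 = 56
Step 2: Count the number of values: n = 7
Step 3: Mean = sum / n = 56 / 7 = 8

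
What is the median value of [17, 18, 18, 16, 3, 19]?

17.5

Step 1: Sort the data in ascending order: [3, 16, 17, 18, 18, 19]
Step 2: The number of values is n = 6.
Step 3: Since n is even, the median is the average of positions 3 and 4:
  Median = (17 + 18) / 2 = 17.5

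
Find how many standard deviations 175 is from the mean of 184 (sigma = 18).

-0.5

Step 1: Recall the z-score formula: z = (x - mu) / sigma
Step 2: Substitute values: z = (175 - 184) / 18
Step 3: z = -9 / 18 = -0.5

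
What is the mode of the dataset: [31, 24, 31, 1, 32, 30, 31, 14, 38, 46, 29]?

31

Step 1: Count the frequency of each value:
  1: appears 1 time(s)
  14: appears 1 time(s)
  24: appears 1 time(s)
  29: appears 1 time(s)
  30: appears 1 time(s)
  31: appears 3 time(s)
  32: appears 1 time(s)
  38: appears 1 time(s)
  46: appears 1 time(s)
Step 2: The value 31 appears most frequently (3 times).
Step 3: Mode = 31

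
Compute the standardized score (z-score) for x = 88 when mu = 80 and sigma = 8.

1

Step 1: Recall the z-score formula: z = (x - mu) / sigma
Step 2: Substitute values: z = (88 - 80) / 8
Step 3: z = 8 / 8 = 1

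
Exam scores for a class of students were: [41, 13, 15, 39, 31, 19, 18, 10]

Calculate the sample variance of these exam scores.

145.3571

Step 1: Compute the mean: (41 + 13 + 15 + 39 + 31 + 19 + 18 + 10) / 8 = 23.25
Step 2: Compute squared deviations from the mean:
  (41 - 23.25)^2 = 315.0625
  (13 - 23.25)^2 = 105.0625
  (15 - 23.25)^2 = 68.0625
  (39 - 23.25)^2 = 248.0625
  (31 - 23.25)^2 = 60.0625
  (19 - 23.25)^2 = 18.0625
  (18 - 23.25)^2 = 27.5625
  (10 - 23.25)^2 = 175.5625
Step 3: Sum of squared deviations = 1017.5
Step 4: Sample variance = 1017.5 / 7 = 145.3571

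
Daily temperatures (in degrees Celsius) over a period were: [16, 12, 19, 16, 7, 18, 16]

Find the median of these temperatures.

16

Step 1: Sort the data in ascending order: [7, 12, 16, 16, 16, 18, 19]
Step 2: The number of values is n = 7.
Step 3: Since n is odd, the median is the middle value at position 4: 16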